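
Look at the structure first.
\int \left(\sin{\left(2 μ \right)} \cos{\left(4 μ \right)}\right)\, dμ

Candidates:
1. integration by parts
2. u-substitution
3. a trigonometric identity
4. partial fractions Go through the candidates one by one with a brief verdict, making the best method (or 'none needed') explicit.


Diagnosis: a trigonometric identity — cross-frequency products like \sin{\left(2 μ \right)} \cos{\left(4 μ \right)} are the textbook product-to-sum case — the identity converts them to directly integrable sinusoids.
- integration by parts: not the natural route: no polynomial-kernel product appears — a recursive parts reduction of the trigonometric product exists, but the identity rewrite is direct.
- u-substitution — no subexpression of the integrand serves as a whole-integral substitution inner — individual terms may offer their own, but none carries its derivative as a factor of the full integrand; a working change of variable would have to be constructed from outside the expression.
- a trigonometric identity — yes — fits the structure here.
- partial fractions — the expression is not a ratio of polynomials that decomposes further.


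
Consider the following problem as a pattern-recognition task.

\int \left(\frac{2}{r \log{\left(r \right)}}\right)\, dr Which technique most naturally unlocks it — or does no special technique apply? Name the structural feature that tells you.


Verdict: u-substitution — the only nontrivial dependence routes through \log{\left(r \right)}, whose derivative supplies the leftover factor up to a constant multiple — u = \log{\left(r \right)} flattens it.


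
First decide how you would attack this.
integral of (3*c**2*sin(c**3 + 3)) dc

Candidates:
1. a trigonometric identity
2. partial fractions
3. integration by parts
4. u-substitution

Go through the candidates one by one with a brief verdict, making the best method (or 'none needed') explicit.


Technique: u-substitution — differentiating the inner expression c**3 + 3 produces the factor 3*c**2 up to a constant multiple, so substituting u = c**3 + 3 reduces everything to a one-variable integral in u.
- a trigonometric identity — no identity rewrites this into an easier trigonometric form.
- partial fractions — there is no rational-function structure to decompose.
- integration by parts — the non-polynomial partner is not one of the parts kernels — exp, sine, or cosine with a degree-1 argument, or a logarithm.
- u-substitution — applies; the problem has the shape this method handles.


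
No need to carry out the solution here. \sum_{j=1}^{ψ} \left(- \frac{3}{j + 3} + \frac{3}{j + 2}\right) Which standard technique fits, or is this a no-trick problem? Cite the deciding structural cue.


Technique: telescoping — each term adds \frac{3}{j + 2} and subtracts the same expression advanced one index; that subtracted piece cancels against the next term's added copy — only the boundary terms survive.


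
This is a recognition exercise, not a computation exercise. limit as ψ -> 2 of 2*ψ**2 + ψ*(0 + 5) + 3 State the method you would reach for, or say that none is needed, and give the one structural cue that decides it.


Best approach: no special technique — no vanishing denominator and no indeterminate clash at the point — evaluation is immediate.


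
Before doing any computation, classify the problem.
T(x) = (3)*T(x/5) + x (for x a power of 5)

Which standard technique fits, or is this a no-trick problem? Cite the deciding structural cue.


Verdict: the master substitution — recursion at x/5 is multiplicative in the index; logarithmic reindexing via x = 5^m linearizes it.


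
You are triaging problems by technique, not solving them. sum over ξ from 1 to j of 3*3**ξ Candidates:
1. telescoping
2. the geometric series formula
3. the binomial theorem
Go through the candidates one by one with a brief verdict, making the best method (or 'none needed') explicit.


Method: the geometric series formula — the ratio of consecutive terms is the constant 3, independent of the index — a geometric sum.
- telescoping — as presented, consecutive terms share no shifted copy to cancel against — no rewrite is on display to change that.
- the geometric series formula — yes — fits the structure here.
- the binomial theorem: there is no pair of bases whose matched powers would reassemble into a single binomial power.


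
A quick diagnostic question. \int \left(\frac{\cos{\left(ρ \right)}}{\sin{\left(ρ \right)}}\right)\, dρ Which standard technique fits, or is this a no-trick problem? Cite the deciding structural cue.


Diagnosis: u-substitution — collected, the integrand has one factor that is, up to a constant, the derivative of an inner expression the rest depends on — substitute for that inner expression.


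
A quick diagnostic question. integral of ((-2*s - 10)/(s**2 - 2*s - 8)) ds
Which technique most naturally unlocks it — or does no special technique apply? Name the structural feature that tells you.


Diagnosis: partial fractions — a proper rational integrand over the factorable s**2 - 2*s - 8: partial fractions reduce it to elementary pieces.


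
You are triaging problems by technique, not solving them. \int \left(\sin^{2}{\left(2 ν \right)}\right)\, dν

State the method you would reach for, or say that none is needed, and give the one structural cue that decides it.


Diagnosis: a trigonometric identity — \sin^{2}{\left(2 ν \right)} carries an even exponent — trade it for double-angle cosines before integrating.


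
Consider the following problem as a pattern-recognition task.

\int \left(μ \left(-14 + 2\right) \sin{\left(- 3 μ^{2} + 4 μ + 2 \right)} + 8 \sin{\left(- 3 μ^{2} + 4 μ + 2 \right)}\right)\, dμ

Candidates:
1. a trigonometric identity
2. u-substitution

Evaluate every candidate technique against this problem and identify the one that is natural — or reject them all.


Diagnosis: u-substitution — the only nontrivial dependence routes through - 3 μ^{2} + 4 μ + 2, whose derivative supplies the leftover factor up to a constant multiple — u = - 3 μ^{2} + 4 μ + 2 flattens it.
- a trigonometric identity: there is no trigonometric structure whose rewriting would simplify the integrand.
- u-substitution — applies; the problem has the shape this method handles.


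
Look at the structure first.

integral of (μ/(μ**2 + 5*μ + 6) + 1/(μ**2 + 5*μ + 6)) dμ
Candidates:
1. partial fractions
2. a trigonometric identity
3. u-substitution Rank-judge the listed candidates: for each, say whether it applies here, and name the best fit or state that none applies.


Verdict: partial fractions — a proper rational integrand over the factorable μ**2 + 5*μ + 6: partial fractions reduce it to elementary pieces.
- partial fractions: yes — fits the structure here.
- a trigonometric identity: no sine or cosine appears, so there is nothing for a trigonometric identity to act on.
- u-substitution: no subexpression of the integrand pairs with its own derivative as a factor — individual terms may offer their own substitutions, but any change of variable covering the whole integral would have to be constructed from outside the expression.


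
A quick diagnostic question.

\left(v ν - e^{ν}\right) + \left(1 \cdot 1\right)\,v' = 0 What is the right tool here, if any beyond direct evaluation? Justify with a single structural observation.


Diagnosis: a linear integrating factor — arrange it as v' + ν·v = (the forcing term) and the integrating factor does the rest.


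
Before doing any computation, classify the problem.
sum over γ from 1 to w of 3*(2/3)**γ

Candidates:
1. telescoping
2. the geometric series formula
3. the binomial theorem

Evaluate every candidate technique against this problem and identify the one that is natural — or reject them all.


Diagnosis: the geometric series formula — consecutive terms stand in a fixed index-free ratio — the geometric sum formula closes it.
- telescoping — in the displayed form, no term reappears at a neighboring index to cancel against.
- the geometric series formula — a fit — the right tool for this form.
- the binomial theorem — the terms do not reassemble into a binomial power.


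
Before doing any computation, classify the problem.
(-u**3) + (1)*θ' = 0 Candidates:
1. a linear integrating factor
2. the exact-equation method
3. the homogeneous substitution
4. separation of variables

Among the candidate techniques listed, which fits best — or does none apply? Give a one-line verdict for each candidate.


Verdict: no special technique — solved for the derivative, no θ appears — this is antidifferentiation in u wearing ODE clothing.
- a linear integrating factor — the linear template holds only trivially here (the unknown is absent, so the coefficient is zero) — the method is not the natural label.
- the exact-equation method — the unknown never enters the equation — exactness holds emptily, with nothing for the method to add.
- the homogeneous substitution — the slope changes under joint rescaling, failing the degree-zero test.
- separation of variables: any separation here is vacuous (nothing depends on the unknown); direct integration is the honest label.


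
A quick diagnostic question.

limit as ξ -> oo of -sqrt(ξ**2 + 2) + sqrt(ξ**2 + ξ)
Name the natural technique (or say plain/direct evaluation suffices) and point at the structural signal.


Diagnosis: conjugate multiplication — divergence minus divergence hides a finite answer — expose it by pairing sqrt(ξ**2 + ξ) - sqrt(ξ**2 + 2) with its conjugate.


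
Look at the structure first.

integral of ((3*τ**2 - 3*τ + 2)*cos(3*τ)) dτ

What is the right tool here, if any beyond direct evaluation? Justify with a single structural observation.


Best approach: integration by parts — the integrand splits as 3*τ**2 - 3*τ + 2 times cos(3*τ) — repeatedly differentiating the polynomial part kills it, which is the parts ladder.


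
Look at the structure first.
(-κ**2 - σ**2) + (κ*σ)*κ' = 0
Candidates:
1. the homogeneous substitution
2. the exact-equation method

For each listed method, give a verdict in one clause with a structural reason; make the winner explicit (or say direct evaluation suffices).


Technique: the homogeneous substitution — solved for the derivative, the right side is unchanged under scaling σ and κ together — it depends only on the ratio κ/σ, so substitute a single ratio variable. A Bernoulli rewrite works here as the equation stands — the homogeneous substitution is the more immediate reading.
- the homogeneous substitution — applies; the problem has the shape this method handles.
- the exact-equation method — the cross partial derivatives disagree, so no single potential exists.


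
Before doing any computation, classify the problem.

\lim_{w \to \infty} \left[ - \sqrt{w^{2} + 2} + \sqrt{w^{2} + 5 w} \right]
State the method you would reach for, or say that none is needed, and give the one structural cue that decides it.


Diagnosis: conjugate multiplication — \sqrt{w^{2} + 5 w} and \sqrt{w^{2} + 2} both blow up, but their difference is tame once the conjugate rationalizes it.


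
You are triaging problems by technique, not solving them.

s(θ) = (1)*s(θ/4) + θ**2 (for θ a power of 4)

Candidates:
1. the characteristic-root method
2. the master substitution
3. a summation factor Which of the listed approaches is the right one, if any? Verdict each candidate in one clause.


Verdict: the master substitution — the argument shrinks by the factor 4, so measure the index on a logarithmic scale and the recursion becomes a shift.
- the characteristic-root method — the recursion divides its index rather than shifting it — outside the constant-shift family the root method covers.
- the master substitution: a fit — the right tool for this form.
- a summation factor: a divided-index call is outside the fixed-shift first-order family a summation factor normalizes.


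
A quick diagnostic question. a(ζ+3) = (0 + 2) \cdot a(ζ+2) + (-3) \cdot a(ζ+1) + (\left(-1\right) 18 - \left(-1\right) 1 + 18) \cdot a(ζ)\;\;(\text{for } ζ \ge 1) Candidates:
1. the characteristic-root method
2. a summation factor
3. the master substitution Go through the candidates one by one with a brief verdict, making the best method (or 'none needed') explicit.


Method: the characteristic-root method — linear, homogeneous, constant coefficients: solutions of the form r^ζ exist — find the roots of the characteristic polynomial.
- the characteristic-root method: applicable, and directly so.
- a summation factor: the recurrence reaches back more than one step, outside the first-order family a summation factor normalizes.
- the master substitution — no fixed divisor shrinks the index between calls.


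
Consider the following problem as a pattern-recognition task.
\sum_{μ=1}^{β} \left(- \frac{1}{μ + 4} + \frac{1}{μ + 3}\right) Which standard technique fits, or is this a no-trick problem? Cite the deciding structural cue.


Diagnosis: telescoping — the summand is \frac{1}{μ + 3} minus the same expression shifted by one, so consecutive terms cancel in pairs.


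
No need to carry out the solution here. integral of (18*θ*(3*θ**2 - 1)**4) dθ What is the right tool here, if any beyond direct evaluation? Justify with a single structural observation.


Method: u-substitution — collected, the integrand has one factor that is, up to a constant, the derivative of an inner expression the rest depends on — substitute for that inner expression. Multiplying out and using the power rule would succeed as well, just with far more bookkeeping.


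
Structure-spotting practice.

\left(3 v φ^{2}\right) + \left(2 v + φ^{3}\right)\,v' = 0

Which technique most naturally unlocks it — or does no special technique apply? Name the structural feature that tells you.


Best approach: the exact-equation method — the cross partial derivatives of 3 v φ^{2} and 2 v + φ^{3} agree, so the left side is the total differential of one potential in φ and v.


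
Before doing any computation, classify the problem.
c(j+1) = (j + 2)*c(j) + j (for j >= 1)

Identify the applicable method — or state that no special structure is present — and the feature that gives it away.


Diagnosis: a summation factor — one-term recursion with variable weight j + 2 is solved by product normalization, not by root-finding.


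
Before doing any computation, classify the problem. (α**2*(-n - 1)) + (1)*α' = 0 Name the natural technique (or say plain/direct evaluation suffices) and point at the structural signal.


Best approach: separation of variables — separating collects all α-dependence with the derivative and leaves all n-dependence opposite: variables separate.


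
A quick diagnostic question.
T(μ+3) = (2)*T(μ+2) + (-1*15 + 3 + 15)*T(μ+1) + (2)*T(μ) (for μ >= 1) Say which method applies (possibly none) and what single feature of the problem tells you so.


Best approach: the characteristic-root method — the recurrence treats every index alike (constant coefficients, no forcing) — precisely the regime where r^μ trials close it.


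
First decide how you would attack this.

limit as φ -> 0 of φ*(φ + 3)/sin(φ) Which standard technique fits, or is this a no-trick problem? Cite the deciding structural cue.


Method: l'Hôpital's rule (0/0) — plug in 0: top and bottom both hit zero, so differentiate each and retry. Expanding numerator and denominator to first order gives the same value — the rule automates exactly that.


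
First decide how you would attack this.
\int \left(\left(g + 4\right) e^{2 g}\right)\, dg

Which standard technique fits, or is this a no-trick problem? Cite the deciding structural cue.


Best approach: integration by parts — differentiate g + 4, integrate e^{2 g}: each pass lowers the polynomial degree, so parts terminates.


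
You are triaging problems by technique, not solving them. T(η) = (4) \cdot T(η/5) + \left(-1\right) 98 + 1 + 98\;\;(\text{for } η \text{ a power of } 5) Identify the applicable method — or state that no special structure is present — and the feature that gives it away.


Verdict: the master substitution — treat m = log base 5 of η as the new clock: one recursion step advances m by one while η scales by 5.


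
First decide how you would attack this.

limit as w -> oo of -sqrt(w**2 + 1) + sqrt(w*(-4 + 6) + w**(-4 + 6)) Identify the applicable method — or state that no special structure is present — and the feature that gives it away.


Diagnosis: conjugate multiplication — two divergent pieces with a minus sign between them and a radical in the mix: rationalize sqrt(w*(-4 + 6) + w**(-4 + 6)) - sqrt(w**2 + 1) before any limit law applies.


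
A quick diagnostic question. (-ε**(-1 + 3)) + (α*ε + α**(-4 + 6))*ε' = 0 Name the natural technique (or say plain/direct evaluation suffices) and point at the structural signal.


Diagnosis: the homogeneous substitution — the slope's numerator and denominator have matching total degree, so it depends only on ε/α and the ratio substitution collapses it. A Bernoulli-style rewrite — possibly after exchanging which variable is treated as dependent — would work as well; the homogeneous substitution is the more immediate reading here.


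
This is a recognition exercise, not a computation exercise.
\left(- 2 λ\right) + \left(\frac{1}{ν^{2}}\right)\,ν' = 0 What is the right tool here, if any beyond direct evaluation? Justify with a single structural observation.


Verdict: separation of variables — one side of the product carries the independent variable, the other the unknown — the textbook separation shape. The cross-partial test also passes here (vacuously, each side single-variable); the potential-function route would work, separation is simply more immediate.


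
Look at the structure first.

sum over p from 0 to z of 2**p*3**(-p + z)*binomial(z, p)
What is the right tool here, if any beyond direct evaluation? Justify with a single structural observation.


Technique: the binomial theorem — binomial coefficients against complementary powers of 2 and 3: recognize the binomial expansion and resum.


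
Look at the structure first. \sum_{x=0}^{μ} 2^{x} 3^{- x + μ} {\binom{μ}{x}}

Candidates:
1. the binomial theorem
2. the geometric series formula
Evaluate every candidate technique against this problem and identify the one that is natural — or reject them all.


Method: the binomial theorem — the binomial coefficients weight matched powers of 2 and 3, which is exactly the expansion of a binomial power.
- the binomial theorem — applicable, and directly so.
- the geometric series formula: there is no constant term-to-term ratio.


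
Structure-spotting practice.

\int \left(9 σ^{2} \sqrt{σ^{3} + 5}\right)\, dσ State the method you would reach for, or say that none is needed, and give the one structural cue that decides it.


Verdict: u-substitution — differentiating the inner expression σ^{3} + 5 produces the factor 9 σ^{2} up to a constant multiple, so substituting u = σ^{3} + 5 reduces everything to a one-variable integral in u.


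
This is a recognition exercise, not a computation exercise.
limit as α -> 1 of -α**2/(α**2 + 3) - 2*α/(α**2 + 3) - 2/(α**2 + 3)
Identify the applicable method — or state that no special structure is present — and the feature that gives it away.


Method: no special technique — the expression is continuous at 1 — substitute and evaluate; no indeterminate form appears.


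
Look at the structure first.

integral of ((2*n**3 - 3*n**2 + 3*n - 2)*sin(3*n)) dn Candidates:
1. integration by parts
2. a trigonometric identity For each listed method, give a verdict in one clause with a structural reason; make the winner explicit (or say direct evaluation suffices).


Best approach: integration by parts — the integrand splits as 2*n**3 - 3*n**2 + 3*n - 2 times sin(3*n) — repeatedly differentiating the polynomial part kills it, which is the parts ladder.
- integration by parts: a fit — the right tool for this form.
- a trigonometric identity: the trigonometric factor has no even power to reduce and no cross-frequency product to convert — the standard power-reduction and product-to-sum identities do not engage it.


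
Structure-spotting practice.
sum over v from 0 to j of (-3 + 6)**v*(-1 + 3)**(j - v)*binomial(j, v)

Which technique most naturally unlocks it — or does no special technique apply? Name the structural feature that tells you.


Method: the binomial theorem — the summand is term v of a binomial expansion in 3 and (-1 + 3); the whole sum is a single power.


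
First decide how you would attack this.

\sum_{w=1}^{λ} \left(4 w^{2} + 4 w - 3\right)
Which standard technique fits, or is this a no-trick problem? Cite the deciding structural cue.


Diagnosis: no special technique — this is bookkeeping, not technique: standard formulas for sums of constant-multiple powers of w apply termwise.


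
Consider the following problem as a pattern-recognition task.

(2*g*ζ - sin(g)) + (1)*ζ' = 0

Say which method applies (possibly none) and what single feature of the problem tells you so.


Best approach: a linear integrating factor — linear in the unknown with genuine forcing: multiply through by the exponential of the integrated coefficient and the left side closes into one derivative.


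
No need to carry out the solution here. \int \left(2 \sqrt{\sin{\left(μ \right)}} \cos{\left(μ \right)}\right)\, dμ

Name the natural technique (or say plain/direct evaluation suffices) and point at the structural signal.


Verdict: u-substitution — structure check: outer function, inner expression \sin{\left(μ \right)}, inner derivative as a factor — the classic u = \sin{\left(μ \right)} pattern.


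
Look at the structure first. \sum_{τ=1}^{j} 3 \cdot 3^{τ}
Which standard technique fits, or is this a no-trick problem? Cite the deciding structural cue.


Diagnosis: the geometric series formula — consecutive terms stand in a fixed index-free ratio — the geometric sum formula closes it.


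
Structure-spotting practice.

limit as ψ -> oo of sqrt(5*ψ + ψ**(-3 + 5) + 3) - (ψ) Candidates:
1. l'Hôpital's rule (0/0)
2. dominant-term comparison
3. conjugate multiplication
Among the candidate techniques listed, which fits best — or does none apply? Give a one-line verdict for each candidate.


Method: conjugate multiplication — two divergent pieces with a minus sign between them and a radical in the mix: rationalize sqrt(5*ψ + ψ**(-3 + 5) + 3) - ψ before any limit law applies.
- l'Hôpital's rule (0/0): substitution produces ∞ − ∞ rather than a vanishing quotient; the rule needs a 0/0 ratio to act on.
- dominant-term comparison: no dominant power emerges to decide the limit by degree comparison.
- conjugate multiplication — yes — fits the structure here.


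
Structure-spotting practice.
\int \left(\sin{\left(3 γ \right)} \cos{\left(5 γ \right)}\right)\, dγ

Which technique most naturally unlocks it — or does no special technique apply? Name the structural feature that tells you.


Verdict: a trigonometric identity — \sin{\left(3 γ \right)} \cos{\left(5 γ \right)} is a beat pattern — rewrite the product as a sum of single-frequency waves before integrating.


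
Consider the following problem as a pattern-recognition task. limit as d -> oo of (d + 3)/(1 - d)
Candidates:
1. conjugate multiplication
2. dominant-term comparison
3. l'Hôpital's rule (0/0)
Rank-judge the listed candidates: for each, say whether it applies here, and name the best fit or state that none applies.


Method: dominant-term comparison — at large d only the top-degree terms survive; compare the leading terms and the limit falls out.
- conjugate multiplication — there are no radicals in tension whose conjugate would simplify matters.
- dominant-term comparison — yes — fits the structure here.
- l'Hôpital's rule (0/0): viewed as a single quotient this runs to ∞/∞, not the 0/0 clash this candidate addresses; an at-infinity variant of the rule would resolve it, but comparing leading growth reads the answer without differentiating.


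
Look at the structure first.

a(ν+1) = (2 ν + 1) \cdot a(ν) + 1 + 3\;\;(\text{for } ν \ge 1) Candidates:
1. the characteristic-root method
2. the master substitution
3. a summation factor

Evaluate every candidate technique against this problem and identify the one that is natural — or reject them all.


Method: a summation factor — with the index-dependent coefficient 2 ν + 1, dividing by the cumulative product turns the left side into a pure difference.
- the characteristic-root method: the coefficients vary with the index, breaking the constant-coefficient structure the method needs.
- the master substitution: the recursion shifts the index rather than dividing it.
- a summation factor — yes, a natural case for it.


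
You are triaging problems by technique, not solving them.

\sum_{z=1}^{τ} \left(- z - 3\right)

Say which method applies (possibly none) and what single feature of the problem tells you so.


Method: no special technique — constant-multiple powers of z with no cancellation partners and no common ratio — use the standard power-sum formulas.


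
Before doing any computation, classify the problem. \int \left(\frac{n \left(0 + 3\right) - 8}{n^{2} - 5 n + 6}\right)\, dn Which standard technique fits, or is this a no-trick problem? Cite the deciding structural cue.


Diagnosis: partial fractions — each factor of n^{2} - 5 n + 6 owns one elementary piece of the integrand — separate them and integrate piecewise.


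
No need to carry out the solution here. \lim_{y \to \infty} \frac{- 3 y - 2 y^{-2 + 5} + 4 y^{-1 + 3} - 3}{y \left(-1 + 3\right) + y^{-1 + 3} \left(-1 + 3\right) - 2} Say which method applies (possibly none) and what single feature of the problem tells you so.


Verdict: dominant-term comparison — growth-rate triage: the leading powers of y decide the limit, everything else is noise. Differentiating the expression as a single quotient would eventually settle it as well; matching dominant growth settles it immediately.


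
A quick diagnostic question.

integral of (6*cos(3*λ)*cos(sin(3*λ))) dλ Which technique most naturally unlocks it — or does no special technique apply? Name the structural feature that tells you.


Technique: u-substitution — collected, the integrand has one factor that is, up to a constant, the derivative of an inner expression the rest depends on — substitute for that inner expression.


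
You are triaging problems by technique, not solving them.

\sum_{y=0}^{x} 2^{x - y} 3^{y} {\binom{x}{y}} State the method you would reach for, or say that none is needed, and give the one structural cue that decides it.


Method: the binomial theorem — binomial coefficients against complementary powers of 3 and 2: recognize the binomial expansion and resum.


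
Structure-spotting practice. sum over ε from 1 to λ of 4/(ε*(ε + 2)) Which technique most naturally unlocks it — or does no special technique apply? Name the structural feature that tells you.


Technique: telescoping — 4/(ε*(ε + 2)) hides a difference of shifted reciprocals — decompose it and the middle of the sum vanishes.


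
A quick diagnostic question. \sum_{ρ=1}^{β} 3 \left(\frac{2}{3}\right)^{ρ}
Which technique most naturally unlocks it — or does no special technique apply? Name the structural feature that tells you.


Technique: the geometric series formula — each term is \frac{2}{3} times the previous one, so the geometric-series formula applies directly.


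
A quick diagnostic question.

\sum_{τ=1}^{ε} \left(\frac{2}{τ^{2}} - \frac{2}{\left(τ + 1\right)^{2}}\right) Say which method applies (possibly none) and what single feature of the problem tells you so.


Technique: telescoping — spot the paired structure — each term adds \frac{2}{τ^{2}} and subtracts its successor value, which the next term restores: the definition of a telescoping chain.


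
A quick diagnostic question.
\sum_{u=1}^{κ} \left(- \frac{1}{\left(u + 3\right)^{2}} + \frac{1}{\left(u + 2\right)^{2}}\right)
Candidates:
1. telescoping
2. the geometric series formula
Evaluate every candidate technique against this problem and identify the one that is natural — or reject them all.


Diagnosis: telescoping — a difference of consecutive values of one function (\frac{1}{\left(u + 2\right)^{2}} at one index and the next) — telescoping by construction.
- telescoping: applicable, and directly so.
- the geometric series formula: dividing successive terms gives an index-dependent quantity, not a constant.


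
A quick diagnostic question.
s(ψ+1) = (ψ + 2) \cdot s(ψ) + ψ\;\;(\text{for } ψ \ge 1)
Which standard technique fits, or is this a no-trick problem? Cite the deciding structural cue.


Verdict: a summation factor — it is first-order linear but the coefficient ψ + 2 depends on the index, so multiply through by a summation factor to telescope it.


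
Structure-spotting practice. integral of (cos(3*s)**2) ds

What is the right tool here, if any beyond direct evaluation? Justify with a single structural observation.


Diagnosis: a trigonometric identity — cos(3*s)**2 is an even power — the power-reduction identity rewrites it into first-degree cosines.


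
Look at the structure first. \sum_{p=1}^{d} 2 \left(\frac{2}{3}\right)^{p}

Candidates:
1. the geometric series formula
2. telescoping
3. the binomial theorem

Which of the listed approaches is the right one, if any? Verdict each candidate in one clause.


Verdict: the geometric series formula — each summand is the previous one scaled by \frac{2}{3}; that constant multiplier is itself the geometric structure.
- the geometric series formula — yes, a natural case for it.
- telescoping: writing out consecutive terms as given produces no pairwise cancellation.
- the binomial theorem: there is no pair of bases whose matched powers would reassemble into a single binomial power.


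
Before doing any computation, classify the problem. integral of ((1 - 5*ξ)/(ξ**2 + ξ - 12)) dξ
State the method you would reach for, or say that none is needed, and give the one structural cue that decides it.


Best approach: partial fractions — each factor of ξ**2 + ξ - 12 owns one elementary piece of the integrand — separate them and integrate piecewise.


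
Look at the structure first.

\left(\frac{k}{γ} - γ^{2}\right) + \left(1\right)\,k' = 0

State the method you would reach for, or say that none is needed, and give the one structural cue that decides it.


Verdict: a linear integrating factor — the unknown enters only to the first power against a nonzero forcing term — the integrating-factor template applies directly.


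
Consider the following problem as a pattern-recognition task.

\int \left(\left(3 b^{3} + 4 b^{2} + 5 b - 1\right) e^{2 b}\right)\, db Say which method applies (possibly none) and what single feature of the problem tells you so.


Technique: integration by parts — a polynomial 3 b^{3} + 4 b^{2} + 5 b - 1 against the kernel e^{2 b} is the signature bounded-ladder case for integration by parts.


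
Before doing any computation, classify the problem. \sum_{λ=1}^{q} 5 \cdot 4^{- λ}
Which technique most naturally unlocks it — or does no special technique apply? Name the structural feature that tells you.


Best approach: the geometric series formula — consecutive terms stand in a fixed index-free ratio — the geometric sum formula closes it.


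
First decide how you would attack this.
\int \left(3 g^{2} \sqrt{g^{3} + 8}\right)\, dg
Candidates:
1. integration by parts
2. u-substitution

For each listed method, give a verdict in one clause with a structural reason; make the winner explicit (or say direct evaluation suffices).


Best approach: u-substitution — viewed as a product, the integrand is a composition evaluated at g^{3} + 8 times (a constant multiple of) that inner expression's derivative, so u = g^{3} + 8 makes it elementary.
- integration by parts: a polynomial factor is present, but its partner is not an exp, sine, or cosine of a degree-1 argument, nor a logarithm.
- u-substitution: yes — fits the structure here.


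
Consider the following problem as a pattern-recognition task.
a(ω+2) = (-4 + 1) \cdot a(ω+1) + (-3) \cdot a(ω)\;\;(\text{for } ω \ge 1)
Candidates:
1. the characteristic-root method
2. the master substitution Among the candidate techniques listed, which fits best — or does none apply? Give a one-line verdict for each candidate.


Method: the characteristic-root method — try a geometric ansatz r^ω: constant coefficients turn the recurrence into one polynomial equation in r.
- the characteristic-root method: yes, a natural case for it.
- the master substitution: the recursion steps by a constant offset, so exponential reindexing is pointless.


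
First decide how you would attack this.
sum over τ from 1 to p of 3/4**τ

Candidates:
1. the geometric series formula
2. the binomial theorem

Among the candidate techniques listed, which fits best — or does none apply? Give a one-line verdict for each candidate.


Technique: the geometric series formula — consecutive terms stand in a fixed index-free ratio — the geometric sum formula closes it.
- the geometric series formula: applicable, and directly so.
- the binomial theorem: no binomial coefficients pair up with complementary powers here.


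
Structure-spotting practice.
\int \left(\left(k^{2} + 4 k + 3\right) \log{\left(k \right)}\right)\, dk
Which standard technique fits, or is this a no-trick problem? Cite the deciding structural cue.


Best approach: integration by parts — \log{\left(k \right)} is the classic u in parts — its derivative is a plain reciprocal while k^{2} + 4 k + 3 absorbs the dv role.


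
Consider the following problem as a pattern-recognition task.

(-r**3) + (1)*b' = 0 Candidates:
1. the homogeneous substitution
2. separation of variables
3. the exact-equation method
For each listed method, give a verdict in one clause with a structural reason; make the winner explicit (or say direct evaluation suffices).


Diagnosis: no special technique — solved for the derivative, b never appears on the right — this is a direct integration in r, not a differential-equations problem at heart.
- the homogeneous substitution — the ratio of the variables does not determine the slope.
- separation of variables: separation is only trivially available — with the unknown absent from the slope this is a direct integration, not a separation problem.
- the exact-equation method: the unknown never enters the equation — exactness holds emptily, with nothing for the method to add.


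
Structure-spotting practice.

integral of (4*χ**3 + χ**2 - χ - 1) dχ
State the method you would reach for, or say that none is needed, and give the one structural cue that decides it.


Best approach: no special technique — every term is a constant multiple of a power of χ; term-wise power-rule integration needs no preliminary transformation.


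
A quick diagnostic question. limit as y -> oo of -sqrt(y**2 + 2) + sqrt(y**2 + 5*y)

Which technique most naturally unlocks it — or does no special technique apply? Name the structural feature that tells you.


Best approach: conjugate multiplication — the difference sqrt(y**2 + 5*y) - sqrt(y**2 + 2) is an ∞ − ∞ stalemate; its conjugate partner breaks the tie.


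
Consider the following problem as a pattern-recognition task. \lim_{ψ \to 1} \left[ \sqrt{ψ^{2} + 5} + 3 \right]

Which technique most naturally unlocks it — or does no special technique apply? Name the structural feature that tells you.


Best approach: no special technique — the expression is continuous at 1 — substitute and evaluate; no indeterminate form appears.


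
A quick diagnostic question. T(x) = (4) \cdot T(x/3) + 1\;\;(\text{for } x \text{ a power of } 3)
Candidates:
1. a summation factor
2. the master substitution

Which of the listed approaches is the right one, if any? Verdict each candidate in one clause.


Technique: the master substitution — the argument shrinks by the factor 3, so measure the index on a logarithmic scale and the recursion becomes a shift.
- a summation factor — the recursion divides its index rather than shifting it — there is no previous-term chain for a summation factor to telescope.
- the master substitution: a fit — the right tool for this form.


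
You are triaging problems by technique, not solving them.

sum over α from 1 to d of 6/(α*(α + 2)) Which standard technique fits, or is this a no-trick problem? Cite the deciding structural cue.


Verdict: telescoping — after splitting 6/(α*(α + 2)) into partial fractions, the pieces are shifted copies of one function and cancel telescopically.


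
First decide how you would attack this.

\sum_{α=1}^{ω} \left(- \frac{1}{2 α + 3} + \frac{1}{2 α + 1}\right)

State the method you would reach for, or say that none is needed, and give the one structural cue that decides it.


Technique: telescoping — difference-of-shifts structure (each term adds \frac{1}{2 α + 1}, then subtracts its one-index-advanced value, which the following term adds back) leaves only the first and last pieces standing.


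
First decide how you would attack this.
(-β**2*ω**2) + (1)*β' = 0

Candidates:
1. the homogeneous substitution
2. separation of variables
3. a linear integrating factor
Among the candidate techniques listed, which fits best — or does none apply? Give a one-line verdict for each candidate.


Method: separation of variables — one side of the product carries the independent variable, the other the unknown — the textbook separation shape.
- the homogeneous substitution — the slope changes under joint rescaling, failing the degree-zero test.
- separation of variables: applicable, and directly so.
- a linear integrating factor: a nonlinear term in the unknown puts this outside the integrating-factor template.


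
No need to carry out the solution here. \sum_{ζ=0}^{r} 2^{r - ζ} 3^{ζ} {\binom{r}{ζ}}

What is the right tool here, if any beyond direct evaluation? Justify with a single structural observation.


Technique: the binomial theorem — the summand is term ζ of a binomial expansion in 3 and 2; the whole sum is a single power.


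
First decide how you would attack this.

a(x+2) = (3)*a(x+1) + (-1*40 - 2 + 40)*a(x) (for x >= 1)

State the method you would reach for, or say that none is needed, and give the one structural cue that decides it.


Diagnosis: the characteristic-root method — this is the constant-coefficient homogeneous case — the whole solution in x reduces to a polynomial's roots.


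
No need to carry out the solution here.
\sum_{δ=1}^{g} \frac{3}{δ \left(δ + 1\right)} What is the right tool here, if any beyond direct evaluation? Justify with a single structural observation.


Diagnosis: telescoping — one partial-fraction pass turns \frac{3}{δ \left(δ + 1\right)} into a shifted difference, and shifted differences telescope.


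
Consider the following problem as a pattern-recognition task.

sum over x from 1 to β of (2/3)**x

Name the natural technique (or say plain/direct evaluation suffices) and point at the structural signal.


Best approach: the geometric series formula — check a ratio of consecutive terms: it is 2/3, independent of the index, so the geometric formula closes the sum.


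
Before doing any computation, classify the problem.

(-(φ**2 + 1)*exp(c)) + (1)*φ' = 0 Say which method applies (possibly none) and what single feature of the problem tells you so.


Technique: separation of variables — one side of the product carries the independent variable, the other the unknown — the textbook separation shape.
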